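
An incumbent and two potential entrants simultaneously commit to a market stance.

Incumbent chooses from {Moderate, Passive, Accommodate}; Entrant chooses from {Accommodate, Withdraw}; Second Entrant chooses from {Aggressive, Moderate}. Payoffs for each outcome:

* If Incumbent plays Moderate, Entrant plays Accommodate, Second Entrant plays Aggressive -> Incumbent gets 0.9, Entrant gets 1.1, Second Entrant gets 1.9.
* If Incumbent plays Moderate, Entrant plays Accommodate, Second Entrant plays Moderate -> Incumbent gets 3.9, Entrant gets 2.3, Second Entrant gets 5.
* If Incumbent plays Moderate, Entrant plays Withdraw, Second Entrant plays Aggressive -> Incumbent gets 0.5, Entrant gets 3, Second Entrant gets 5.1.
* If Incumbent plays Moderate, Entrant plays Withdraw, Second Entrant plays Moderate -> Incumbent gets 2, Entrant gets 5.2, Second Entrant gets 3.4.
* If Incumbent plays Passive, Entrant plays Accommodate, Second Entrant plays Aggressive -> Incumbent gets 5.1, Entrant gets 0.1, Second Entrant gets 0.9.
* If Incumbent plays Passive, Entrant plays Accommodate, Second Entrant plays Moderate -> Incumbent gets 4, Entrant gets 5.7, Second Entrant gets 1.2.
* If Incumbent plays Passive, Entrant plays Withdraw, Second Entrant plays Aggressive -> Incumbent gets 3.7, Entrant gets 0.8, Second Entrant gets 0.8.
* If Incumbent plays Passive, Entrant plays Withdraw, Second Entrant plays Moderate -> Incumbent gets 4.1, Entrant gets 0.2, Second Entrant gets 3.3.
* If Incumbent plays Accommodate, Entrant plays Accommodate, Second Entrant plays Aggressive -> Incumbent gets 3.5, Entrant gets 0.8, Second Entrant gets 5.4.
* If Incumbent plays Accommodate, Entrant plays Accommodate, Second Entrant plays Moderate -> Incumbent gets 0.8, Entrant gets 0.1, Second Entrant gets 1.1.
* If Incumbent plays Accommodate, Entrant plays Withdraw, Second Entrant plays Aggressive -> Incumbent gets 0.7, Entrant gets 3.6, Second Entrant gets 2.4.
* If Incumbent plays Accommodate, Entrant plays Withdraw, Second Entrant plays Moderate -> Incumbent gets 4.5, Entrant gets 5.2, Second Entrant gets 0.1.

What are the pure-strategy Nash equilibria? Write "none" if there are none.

The unique pure-strategy Nash equilibrium is (Passive, Accommodate, Moderate).

For each player, find the best response to each opponent profile; mutual best responses are the pure NE.
Incumbent against (Accommodate, Aggressive): payoffs 0.9, 5.1, 3.5 → best response Passive.
Incumbent against (Accommodate, Moderate): payoffs 3.9, 4, 0.8 → best response Passive.
Incumbent against (Withdraw, Aggressive): payoffs 0.5, 3.7, 0.7 → best response Passive.
Incumbent against (Withdraw, Moderate): payoffs 2, 4.1, 4.5 → best response Accommodate.
Entrant against (Moderate, Aggressive): payoffs 1.1, 3 → best response Withdraw.
Entrant against (Moderate, Moderate): payoffs 2.3, 5.2 → best response Withdraw.
Entrant against (Passive, Aggressive): payoffs 0.1, 0.8 → best response Withdraw.
Entrant against (Passive, Moderate): payoffs 5.7, 0.2 → best response Accommodate.
Entrant against (Accommodate, Aggressive): payoffs 0.8, 3.6 → best response Withdraw.
Entrant against (Accommodate, Moderate): payoffs 0.1, 5.2 → best response Withdraw.
Second Entrant against (Moderate, Accommodate): payoffs 1.9, 5 → best response Moderate.
Second Entrant against (Moderate, Withdraw): payoffs 5.1, 3.4 → best response Aggressive.
Second Entrant against (Passive, Accommodate): payoffs 0.9, 1.2 → best response Moderate.
Second Entrant against (Passive, Withdraw): payoffs 0.8, 3.3 → best response Moderate.
Second Entrant against (Accommodate, Accommodate): payoffs 5.4, 1.1 → best response Aggressive.
Second Entrant against (Accommodate, Withdraw): payoffs 2.4, 0.1 → best response Aggressive.
Mutual best responses: (Passive, Accommodate, Moderate).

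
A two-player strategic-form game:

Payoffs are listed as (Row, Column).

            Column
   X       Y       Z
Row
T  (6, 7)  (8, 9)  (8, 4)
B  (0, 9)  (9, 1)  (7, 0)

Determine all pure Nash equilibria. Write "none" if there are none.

Row against X: payoffs 6, 0 → best response T.
Row against Y: payoffs 8, 9 → best response B.
Row against Z: payoffs 8, 7 → best response T.
Column against T: payoffs 7, 9, 4 → best response Y.
Column against B: payoffs 9, 1, 0 → best response X.
No profile is a mutual best response for all players.

No pure-strategy Nash equilibrium.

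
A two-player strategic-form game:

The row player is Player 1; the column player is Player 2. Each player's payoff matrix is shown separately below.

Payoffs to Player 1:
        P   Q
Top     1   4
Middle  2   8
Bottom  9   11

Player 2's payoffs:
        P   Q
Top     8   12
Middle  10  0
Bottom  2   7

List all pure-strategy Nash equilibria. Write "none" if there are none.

The unique pure-strategy Nash equilibrium is (Bottom, Q).

Check each profile: it is a Nash equilibrium iff no player can strictly gain by switching unilaterally.
(Top, P): Player 1 can switch to Middle (1 → 2). Not NE.
(Top, Q): Player 1 can switch to Middle (4 → 8). Not NE.
(Middle, P): Player 1 can switch to Bottom (2 → 9). Not NE.
(Middle, Q): Player 1 can switch to Bottom (8 → 11). Not NE.
(Bottom, P): Player 2 can switch to Q (2 → 7). Not NE.
(Bottom, Q): Player 1 gets 11, best alternative 8; Player 2 gets 7, best alternative 2. No profitable deviation — NE.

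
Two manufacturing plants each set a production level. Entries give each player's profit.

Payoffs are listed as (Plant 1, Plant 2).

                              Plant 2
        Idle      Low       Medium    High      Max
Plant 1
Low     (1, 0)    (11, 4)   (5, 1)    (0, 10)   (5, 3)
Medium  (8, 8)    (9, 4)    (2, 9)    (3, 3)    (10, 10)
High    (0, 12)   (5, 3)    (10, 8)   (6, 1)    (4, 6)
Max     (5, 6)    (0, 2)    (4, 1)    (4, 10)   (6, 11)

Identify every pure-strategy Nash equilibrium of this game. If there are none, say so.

Plant 1 against Idle: payoffs 1, 8, 0, 5 → best response Medium.
Plant 1 against Low: payoffs 11, 9, 5, 0 → best response Low.
Plant 1 against Medium: payoffs 5, 2, 10, 4 → best response High.
Plant 1 against High: payoffs 0, 3, 6, 4 → best response High.
Plant 1 against Max: payoffs 5, 10, 4, 6 → best response Medium.
Plant 2 against Low: payoffs 0, 4, 1, 10, 3 → best response High.
Plant 2 against Medium: payoffs 8, 4, 9, 3, 10 → best response Max.
Plant 2 against High: payoffs 12, 3, 8, 1, 6 → best response Idle.
Plant 2 against Max: payoffs 6, 2, 1, 10, 11 → best response Max.
Mutual best responses: (Medium, Max).

(Medium, Max)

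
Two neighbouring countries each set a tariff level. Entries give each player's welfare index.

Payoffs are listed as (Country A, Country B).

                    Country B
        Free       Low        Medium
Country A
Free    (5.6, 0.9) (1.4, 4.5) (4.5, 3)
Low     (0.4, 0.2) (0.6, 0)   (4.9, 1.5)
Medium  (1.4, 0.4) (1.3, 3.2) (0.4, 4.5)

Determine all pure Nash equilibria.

Country A against Free: payoffs 5.6, 0.4, 1.4 → best response Free.
Country A against Low: payoffs 1.4, 0.6, 1.3 → best response Free.
Country A against Medium: payoffs 4.5, 4.9, 0.4 → best response Low.
Country B against Free: payoffs 0.9, 4.5, 3 → best response Low.
Country B against Low: payoffs 0.2, 0, 1.5 → best response Medium.
Country B against Medium: payoffs 0.4, 3.2, 4.5 → best response Medium.
Mutual best responses: (Free, Low); (Low, Medium).

(Free, Low); (Low, Medium)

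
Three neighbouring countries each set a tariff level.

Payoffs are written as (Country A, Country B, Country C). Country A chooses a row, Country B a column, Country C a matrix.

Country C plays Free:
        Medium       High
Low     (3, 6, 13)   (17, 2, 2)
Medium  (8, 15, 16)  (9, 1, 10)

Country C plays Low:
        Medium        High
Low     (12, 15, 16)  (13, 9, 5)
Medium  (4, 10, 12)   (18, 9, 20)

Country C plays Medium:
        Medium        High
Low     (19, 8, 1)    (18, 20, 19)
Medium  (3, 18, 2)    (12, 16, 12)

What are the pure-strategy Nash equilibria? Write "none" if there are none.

(Low, Medium, Low) and (Low, High, Medium) and (Medium, Medium, Free)

(Low, Medium, Free): Country A can switch to Medium (3 → 8). Not NE.
(Low, Medium, Low): Country A gets 12, best alternative 4; Country B gets 15, best alternative 9; Country C gets 16, best alternative 13. No profitable deviation — NE.
(Low, Medium, Medium): Country B can switch to High (8 → 20). Not NE.
(Low, High, Free): Country B can switch to Medium (2 → 6). Not NE.
(Low, High, Low): Country A can switch to Medium (13 → 18). Not NE.
(Low, High, Medium): Country A gets 18, best alternative 12; Country B gets 20, best alternative 8; Country C gets 19, best alternative 5. No profitable deviation — NE.
(Medium, Medium, Free): Country A gets 8, best alternative 3; Country B gets 15, best alternative 1; Country C gets 16, best alternative 12. No profitable deviation — NE.
(Medium, Medium, Low): Country A can switch to Low (4 → 12). Not NE.
(Medium, Medium, Medium): Country A can switch to Low (3 → 19). Not NE.
(Medium, High, Free): Country A can switch to Low (9 → 17). Not NE.
(Medium, High, Low): Country B can switch to Medium (9 → 10). Not NE.
(Medium, High, Medium): Country A can switch to Low (12 → 18). Not NE.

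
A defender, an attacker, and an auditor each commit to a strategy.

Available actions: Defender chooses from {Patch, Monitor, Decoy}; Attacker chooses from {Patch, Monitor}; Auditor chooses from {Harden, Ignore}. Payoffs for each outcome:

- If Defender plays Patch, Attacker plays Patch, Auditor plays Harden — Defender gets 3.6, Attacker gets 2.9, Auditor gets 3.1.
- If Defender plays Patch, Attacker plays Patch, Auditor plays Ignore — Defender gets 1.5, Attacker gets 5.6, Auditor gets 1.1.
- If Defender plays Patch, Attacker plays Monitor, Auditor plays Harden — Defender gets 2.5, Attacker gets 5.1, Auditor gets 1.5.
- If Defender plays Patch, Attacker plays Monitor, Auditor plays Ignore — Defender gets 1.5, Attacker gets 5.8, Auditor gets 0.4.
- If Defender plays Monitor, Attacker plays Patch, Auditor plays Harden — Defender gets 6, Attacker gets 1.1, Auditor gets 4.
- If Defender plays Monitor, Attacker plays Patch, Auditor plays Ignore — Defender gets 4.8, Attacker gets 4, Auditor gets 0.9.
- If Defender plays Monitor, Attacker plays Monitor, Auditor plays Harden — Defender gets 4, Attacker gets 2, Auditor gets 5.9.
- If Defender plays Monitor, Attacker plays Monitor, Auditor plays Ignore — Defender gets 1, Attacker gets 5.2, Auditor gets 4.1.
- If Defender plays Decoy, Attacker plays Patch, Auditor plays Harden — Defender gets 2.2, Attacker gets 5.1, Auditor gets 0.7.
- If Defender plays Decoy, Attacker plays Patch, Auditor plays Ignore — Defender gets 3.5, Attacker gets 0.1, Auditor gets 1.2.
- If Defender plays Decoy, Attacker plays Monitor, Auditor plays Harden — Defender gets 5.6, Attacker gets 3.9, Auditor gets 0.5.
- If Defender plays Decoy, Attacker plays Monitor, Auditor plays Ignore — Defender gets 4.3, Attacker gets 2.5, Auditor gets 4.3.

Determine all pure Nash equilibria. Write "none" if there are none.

(Patch, Patch, Harden): Defender can switch to Monitor (3.6 → 6). Not NE.
(Patch, Patch, Ignore): Defender can switch to Monitor (1.5 → 4.8). Not NE.
(Patch, Monitor, Harden): Defender can switch to Monitor (2.5 → 4). Not NE.
(Patch, Monitor, Ignore): Defender can switch to Decoy (1.5 → 4.3). Not NE.
(Monitor, Patch, Harden): Attacker can switch to Monitor (1.1 → 2). Not NE.
(Monitor, Patch, Ignore): Attacker can switch to Monitor (4 → 5.2). Not NE.
(Monitor, Monitor, Harden): Defender can switch to Decoy (4 → 5.6). Not NE.
(Monitor, Monitor, Ignore): Defender can switch to Patch (1 → 1.5). Not NE.
(Decoy, Patch, Harden): Defender can switch to Patch (2.2 → 3.6). Not NE.
(Decoy, Patch, Ignore): Defender can switch to Monitor (3.5 → 4.8). Not NE.
(Decoy, Monitor, Ignore): Defender gets 4.3, best alternative 1.5; Attacker gets 2.5, best alternative 0.1; Auditor gets 4.3, best alternative 0.5. No profitable deviation — NE.
(The remaining 1 profile has a profitable deviation by the same check.)

Pure NE: (Decoy, Monitor, Ignore)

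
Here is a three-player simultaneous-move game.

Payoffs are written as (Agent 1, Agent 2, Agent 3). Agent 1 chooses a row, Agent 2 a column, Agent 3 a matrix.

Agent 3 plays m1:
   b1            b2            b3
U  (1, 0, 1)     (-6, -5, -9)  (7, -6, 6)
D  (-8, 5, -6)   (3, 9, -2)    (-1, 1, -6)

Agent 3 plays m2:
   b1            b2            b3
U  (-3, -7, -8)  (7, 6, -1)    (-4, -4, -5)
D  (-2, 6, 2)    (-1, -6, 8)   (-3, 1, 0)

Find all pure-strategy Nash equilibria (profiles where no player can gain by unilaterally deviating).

(U, b1, m1); (U, b2, m2); (D, b1, m2)

Agent 1 against (b1, m1): payoffs 1, -8 → best response U.
Agent 1 against (b1, m2): payoffs -3, -2 → best response D.
Agent 1 against (b2, m1): payoffs -6, 3 → best response D.
Agent 1 against (b2, m2): payoffs 7, -1 → best response U.
Agent 1 against (b3, m1): payoffs 7, -1 → best response U.
Agent 1 against (b3, m2): payoffs -4, -3 → best response D.
Agent 2 against (U, m1): payoffs 0, -5, -6 → best response b1.
Agent 2 against (U, m2): payoffs -7, 6, -4 → best response b2.
Agent 2 against (D, m1): payoffs 5, 9, 1 → best response b2.
Agent 2 against (D, m2): payoffs 6, -6, 1 → best response b1.
Agent 3 against (U, b1): payoffs 1, -8 → best response m1.
Agent 3 against (U, b2): payoffs -9, -1 → best response m2.
Agent 3 against (U, b3): payoffs 6, -5 → best response m1.
Agent 3 against (D, b1): payoffs -6, 2 → best response m2.
Agent 3 against (D, b2): payoffs -2, 8 → best response m2.
Agent 3 against (D, b3): payoffs -6, 0 → best response m2.
Mutual best responses: (U, b1, m1); (U, b2, m2); (D, b1, m2).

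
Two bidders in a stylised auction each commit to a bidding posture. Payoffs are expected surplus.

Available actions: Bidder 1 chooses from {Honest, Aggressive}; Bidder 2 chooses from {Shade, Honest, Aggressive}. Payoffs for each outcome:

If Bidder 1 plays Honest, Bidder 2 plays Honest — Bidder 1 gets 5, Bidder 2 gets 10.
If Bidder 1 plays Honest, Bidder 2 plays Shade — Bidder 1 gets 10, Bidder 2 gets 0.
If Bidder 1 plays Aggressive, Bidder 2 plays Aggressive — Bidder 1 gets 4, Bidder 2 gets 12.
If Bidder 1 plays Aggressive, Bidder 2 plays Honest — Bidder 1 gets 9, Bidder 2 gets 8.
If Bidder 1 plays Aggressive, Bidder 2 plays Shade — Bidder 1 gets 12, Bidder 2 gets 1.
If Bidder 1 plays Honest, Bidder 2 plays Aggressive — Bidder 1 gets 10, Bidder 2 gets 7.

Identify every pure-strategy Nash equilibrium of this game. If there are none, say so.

No pure-strategy Nash equilibrium.

(Honest, Shade): Bidder 1 can switch to Aggressive (10 → 12). Not NE.
(Honest, Honest): Bidder 1 can switch to Aggressive (5 → 9). Not NE.
(Honest, Aggressive): Bidder 2 can switch to Honest (7 → 10). Not NE.
(Aggressive, Shade): Bidder 2 can switch to Honest (1 → 8). Not NE.
(Aggressive, Honest): Bidder 2 can switch to Aggressive (8 → 12). Not NE.
(Aggressive, Aggressive): Bidder 1 can switch to Honest (4 → 10). Not NE.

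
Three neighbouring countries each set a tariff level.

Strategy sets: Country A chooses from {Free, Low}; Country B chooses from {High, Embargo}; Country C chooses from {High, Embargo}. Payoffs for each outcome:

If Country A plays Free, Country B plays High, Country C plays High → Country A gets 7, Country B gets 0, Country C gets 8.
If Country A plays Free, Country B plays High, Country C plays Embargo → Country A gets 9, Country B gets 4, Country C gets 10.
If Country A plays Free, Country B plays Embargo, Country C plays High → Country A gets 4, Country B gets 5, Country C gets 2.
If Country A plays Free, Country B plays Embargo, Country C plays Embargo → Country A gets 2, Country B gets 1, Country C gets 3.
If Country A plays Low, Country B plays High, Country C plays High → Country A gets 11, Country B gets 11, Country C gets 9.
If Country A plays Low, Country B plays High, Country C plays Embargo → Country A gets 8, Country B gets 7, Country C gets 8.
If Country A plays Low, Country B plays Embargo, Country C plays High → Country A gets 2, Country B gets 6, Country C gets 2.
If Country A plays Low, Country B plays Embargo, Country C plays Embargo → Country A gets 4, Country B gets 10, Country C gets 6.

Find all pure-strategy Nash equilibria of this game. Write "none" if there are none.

(Free, High, High): Country A can switch to Low (7 → 11). Not NE.
(Free, High, Embargo): Country A gets 9, best alternative 8; Country B gets 4, best alternative 1; Country C gets 10, best alternative 8. No profitable deviation — NE.
(Free, Embargo, High): Country C can switch to Embargo (2 → 3). Not NE.
(Free, Embargo, Embargo): Country A can switch to Low (2 → 4). Not NE.
(Low, High, High): Country A gets 11, best alternative 7; Country B gets 11, best alternative 6; Country C gets 9, best alternative 8. No profitable deviation — NE.
(Low, High, Embargo): Country A can switch to Free (8 → 9). Not NE.
(Low, Embargo, High): Country A can switch to Free (2 → 4). Not NE.
(Low, Embargo, Embargo): Country A gets 4, best alternative 2; Country B gets 10, best alternative 7; Country C gets 6, best alternative 2. No profitable deviation — NE.

Pure-strategy Nash equilibria: (Free, High, Embargo), (Low, High, High), (Low, Embargo, Embargo)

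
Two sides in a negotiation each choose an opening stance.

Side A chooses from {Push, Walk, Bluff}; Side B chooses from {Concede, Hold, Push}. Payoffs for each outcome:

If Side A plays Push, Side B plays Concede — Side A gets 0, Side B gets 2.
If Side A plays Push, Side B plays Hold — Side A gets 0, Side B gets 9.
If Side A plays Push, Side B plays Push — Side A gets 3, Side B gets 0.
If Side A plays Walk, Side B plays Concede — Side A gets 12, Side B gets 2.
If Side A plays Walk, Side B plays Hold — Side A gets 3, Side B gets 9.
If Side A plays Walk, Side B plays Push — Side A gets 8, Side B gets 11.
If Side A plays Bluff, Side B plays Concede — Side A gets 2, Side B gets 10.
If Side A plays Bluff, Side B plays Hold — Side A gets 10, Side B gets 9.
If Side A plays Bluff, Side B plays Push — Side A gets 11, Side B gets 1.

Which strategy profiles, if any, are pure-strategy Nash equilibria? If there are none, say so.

Side A against Concede: payoffs 0, 12, 2 → best response Walk.
Side A against Hold: payoffs 0, 3, 10 → best response Bluff.
Side A against Push: payoffs 3, 8, 11 → best response Bluff.
Side B against Push: payoffs 2, 9, 0 → best response Hold.
Side B against Walk: payoffs 2, 9, 11 → best response Push.
Side B against Bluff: payoffs 10, 9, 1 → best response Concede.
No profile is a mutual best response for all players.

none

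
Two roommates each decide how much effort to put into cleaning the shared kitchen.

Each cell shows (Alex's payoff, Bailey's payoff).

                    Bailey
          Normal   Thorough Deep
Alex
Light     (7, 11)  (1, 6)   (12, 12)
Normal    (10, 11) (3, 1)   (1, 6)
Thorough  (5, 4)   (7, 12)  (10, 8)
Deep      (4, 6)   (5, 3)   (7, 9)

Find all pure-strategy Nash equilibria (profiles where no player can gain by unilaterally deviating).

(Light, Deep); (Normal, Normal); (Thorough, Thorough)

(Light, Normal): Alex can switch to Normal (7 → 10). Not NE.
(Light, Thorough): Alex can switch to Normal (1 → 3). Not NE.
(Light, Deep): Alex gets 12, best alternative 10; Bailey gets 12, best alternative 11. No profitable deviation — NE.
(Normal, Normal): Alex gets 10, best alternative 7; Bailey gets 11, best alternative 6. No profitable deviation — NE.
(Normal, Thorough): Alex can switch to Thorough (3 → 7). Not NE.
(Normal, Deep): Alex can switch to Light (1 → 12). Not NE.
(Thorough, Normal): Alex can switch to Light (5 → 7). Not NE.
(Thorough, Thorough): Alex gets 7, best alternative 5; Bailey gets 12, best alternative 8. No profitable deviation — NE.
(Thorough, Deep): Alex can switch to Light (10 → 12). Not NE.
(Deep, Normal): Alex can switch to Light (4 → 7). Not NE.
(Deep, Thorough): Alex can switch to Thorough (5 → 7). Not NE.
(The remaining 1 profile has a profitable deviation by the same check.)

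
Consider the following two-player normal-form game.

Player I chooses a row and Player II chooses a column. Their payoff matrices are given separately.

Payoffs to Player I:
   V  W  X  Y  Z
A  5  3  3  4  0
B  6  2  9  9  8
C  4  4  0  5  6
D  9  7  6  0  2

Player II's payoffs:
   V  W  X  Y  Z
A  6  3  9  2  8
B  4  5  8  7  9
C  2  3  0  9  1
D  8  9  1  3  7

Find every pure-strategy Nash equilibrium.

(B, Z) and (D, W)

Player I against V: payoffs 5, 6, 4, 9 → best response D.
Player I against W: payoffs 3, 2, 4, 7 → best response D.
Player I against X: payoffs 3, 9, 0, 6 → best response B.
Player I against Y: payoffs 4, 9, 5, 0 → best response B.
Player I against Z: payoffs 0, 8, 6, 2 → best response B.
Player II against A: payoffs 6, 3, 9, 2, 8 → best response X.
Player II against B: payoffs 4, 5, 8, 7, 9 → best response Z.
Player II against C: payoffs 2, 3, 0, 9, 1 → best response Y.
Player II against D: payoffs 8, 9, 1, 3, 7 → best response W.
Mutual best responses: (B, Z); (D, W).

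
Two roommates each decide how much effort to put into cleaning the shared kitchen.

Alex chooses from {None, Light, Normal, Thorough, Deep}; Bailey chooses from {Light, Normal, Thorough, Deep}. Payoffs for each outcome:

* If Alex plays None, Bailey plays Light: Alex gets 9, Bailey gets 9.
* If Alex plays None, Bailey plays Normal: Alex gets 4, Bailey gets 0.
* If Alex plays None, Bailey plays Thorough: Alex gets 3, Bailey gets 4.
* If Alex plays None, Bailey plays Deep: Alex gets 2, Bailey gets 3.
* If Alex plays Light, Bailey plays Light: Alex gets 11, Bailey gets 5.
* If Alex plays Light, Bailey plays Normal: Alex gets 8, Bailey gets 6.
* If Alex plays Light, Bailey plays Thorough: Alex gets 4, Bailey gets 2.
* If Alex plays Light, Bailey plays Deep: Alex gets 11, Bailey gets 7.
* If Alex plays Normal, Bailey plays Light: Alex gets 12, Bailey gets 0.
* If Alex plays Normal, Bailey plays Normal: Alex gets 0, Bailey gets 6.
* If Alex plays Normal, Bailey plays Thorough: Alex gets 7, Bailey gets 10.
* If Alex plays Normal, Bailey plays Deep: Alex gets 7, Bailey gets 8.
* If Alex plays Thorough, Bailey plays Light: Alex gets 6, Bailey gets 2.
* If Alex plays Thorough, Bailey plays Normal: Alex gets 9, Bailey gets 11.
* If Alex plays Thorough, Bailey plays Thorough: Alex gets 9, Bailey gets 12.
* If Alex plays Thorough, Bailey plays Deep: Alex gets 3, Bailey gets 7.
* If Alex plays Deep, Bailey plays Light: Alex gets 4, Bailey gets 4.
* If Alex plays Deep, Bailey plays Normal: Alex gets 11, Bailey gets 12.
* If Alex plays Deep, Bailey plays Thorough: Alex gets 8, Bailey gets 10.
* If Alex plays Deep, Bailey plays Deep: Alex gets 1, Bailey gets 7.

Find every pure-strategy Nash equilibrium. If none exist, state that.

Alex against Light: payoffs 9, 11, 12, 6, 4 → best response Normal.
Alex against Normal: payoffs 4, 8, 0, 9, 11 → best response Deep.
Alex against Thorough: payoffs 3, 4, 7, 9, 8 → best response Thorough.
Alex against Deep: payoffs 2, 11, 7, 3, 1 → best response Light.
Bailey against None: payoffs 9, 0, 4, 3 → best response Light.
Bailey against Light: payoffs 5, 6, 2, 7 → best response Deep.
Bailey against Normal: payoffs 0, 6, 10, 8 → best response Thorough.
Bailey against Thorough: payoffs 2, 11, 12, 7 → best response Thorough.
Bailey against Deep: payoffs 4, 12, 10, 7 → best response Normal.
Mutual best responses: (Light, Deep); (Thorough, Thorough); (Deep, Normal).

The pure Nash equilibria are (Light, Deep); (Thorough, Thorough); (Deep, Normal).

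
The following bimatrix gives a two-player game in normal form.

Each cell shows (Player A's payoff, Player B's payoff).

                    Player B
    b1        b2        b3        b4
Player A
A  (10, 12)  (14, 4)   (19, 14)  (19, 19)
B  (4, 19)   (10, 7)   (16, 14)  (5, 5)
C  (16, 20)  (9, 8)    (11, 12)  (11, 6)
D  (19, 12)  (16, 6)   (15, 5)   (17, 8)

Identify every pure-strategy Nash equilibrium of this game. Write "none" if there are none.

Check each profile: it is a Nash equilibrium iff no player can strictly gain by switching unilaterally.
(A, b1): Player A can switch to C (10 → 16). Not NE.
(A, b2): Player A can switch to D (14 → 16). Not NE.
(A, b3): Player B can switch to b4 (14 → 19). Not NE.
(A, b4): Player A gets 19, best alternative 17; Player B gets 19, best alternative 14. No profitable deviation — NE.
(B, b1): Player A can switch to A (4 → 10). Not NE.
(B, b2): Player A can switch to A (10 → 14). Not NE.
(B, b3): Player A can switch to A (16 → 19). Not NE.
(D, b1): Player A gets 19, best alternative 16; Player B gets 12, best alternative 8. No profitable deviation — NE.
(The remaining 8 profiles each have a profitable deviation by the same check.)

The pure Nash equilibria are (A, b4), (D, b1).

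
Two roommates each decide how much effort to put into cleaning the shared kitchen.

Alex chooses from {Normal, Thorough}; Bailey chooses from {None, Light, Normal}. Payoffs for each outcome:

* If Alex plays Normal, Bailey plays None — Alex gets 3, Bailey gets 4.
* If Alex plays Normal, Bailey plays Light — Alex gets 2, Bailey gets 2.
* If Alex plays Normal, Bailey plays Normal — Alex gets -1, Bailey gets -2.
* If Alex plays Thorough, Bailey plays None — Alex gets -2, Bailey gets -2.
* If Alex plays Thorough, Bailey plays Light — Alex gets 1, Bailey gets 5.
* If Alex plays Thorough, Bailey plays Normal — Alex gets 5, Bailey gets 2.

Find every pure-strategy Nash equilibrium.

Mark each player's best response to every combination of opponents' strategies; a profile where every player is best-responding is a pure Nash equilibrium.
Alex against None: payoffs 3, -2 → best response Normal.
Alex against Light: payoffs 2, 1 → best response Normal.
Alex against Normal: payoffs -1, 5 → best response Thorough.
Bailey against Normal: payoffs 4, 2, -2 → best response None.
Bailey against Thorough: payoffs -2, 5, 2 → best response Light.
Mutual best responses: (Normal, None).

The unique pure-strategy Nash equilibrium is (Normal, None).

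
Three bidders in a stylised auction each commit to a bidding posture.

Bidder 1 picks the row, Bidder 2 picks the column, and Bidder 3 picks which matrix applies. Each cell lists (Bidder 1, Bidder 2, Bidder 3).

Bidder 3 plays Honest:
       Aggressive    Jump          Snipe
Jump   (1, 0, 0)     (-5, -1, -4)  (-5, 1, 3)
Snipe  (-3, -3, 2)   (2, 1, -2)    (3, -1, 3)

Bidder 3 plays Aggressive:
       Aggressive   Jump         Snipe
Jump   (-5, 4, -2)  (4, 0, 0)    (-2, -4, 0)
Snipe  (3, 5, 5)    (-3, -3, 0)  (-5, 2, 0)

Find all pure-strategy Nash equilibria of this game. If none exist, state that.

The unique pure-strategy Nash equilibrium is (Snipe, Aggressive, Aggressive).

Mark each player's best response to every combination of opponents' strategies; a profile where every player is best-responding is a pure Nash equilibrium.
Bidder 1 against (Aggressive, Honest): payoffs 1, -3 → best response Jump.
Bidder 1 against (Aggressive, Aggressive): payoffs -5, 3 → best response Snipe.
Bidder 1 against (Jump, Honest): payoffs -5, 2 → best response Snipe.
Bidder 1 against (Jump, Aggressive): payoffs 4, -3 → best response Jump.
Bidder 1 against (Snipe, Honest): payoffs -5, 3 → best response Snipe.
Bidder 1 against (Snipe, Aggressive): payoffs -2, -5 → best response Jump.
Bidder 2 against (Jump, Honest): payoffs 0, -1, 1 → best response Snipe.
Bidder 2 against (Jump, Aggressive): payoffs 4, 0, -4 → best response Aggressive.
Bidder 2 against (Snipe, Honest): payoffs -3, 1, -1 → best response Jump.
Bidder 2 against (Snipe, Aggressive): payoffs 5, -3, 2 → best response Aggressive.
Bidder 3 against (Jump, Aggressive): payoffs 0, -2 → best response Honest.
Bidder 3 against (Jump, Jump): payoffs -4, 0 → best response Aggressive.
Bidder 3 against (Jump, Snipe): payoffs 3, 0 → best response Honest.
Bidder 3 against (Snipe, Aggressive): payoffs 2, 5 → best response Aggressive.
Bidder 3 against (Snipe, Jump): payoffs -2, 0 → best response Aggressive.
Bidder 3 against (Snipe, Snipe): payoffs 3, 0 → best response Honest.
Mutual best responses: (Snipe, Aggressive, Aggressive).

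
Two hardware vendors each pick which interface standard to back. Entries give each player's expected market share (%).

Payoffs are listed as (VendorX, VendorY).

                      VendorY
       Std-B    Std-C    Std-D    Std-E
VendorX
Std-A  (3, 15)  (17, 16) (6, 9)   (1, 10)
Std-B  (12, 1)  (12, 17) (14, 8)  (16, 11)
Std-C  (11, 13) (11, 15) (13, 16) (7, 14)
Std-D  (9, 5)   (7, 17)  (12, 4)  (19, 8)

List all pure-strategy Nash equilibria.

The unique pure-strategy Nash equilibrium is (Std-A, Std-C).

(Std-A, Std-B): VendorX can switch to Std-B (3 → 12). Not NE.
(Std-A, Std-C): VendorX gets 17, best alternative 12; VendorY gets 16, best alternative 15. No profitable deviation — NE.
(Std-A, Std-D): VendorX can switch to Std-B (6 → 14). Not NE.
(Std-A, Std-E): VendorX can switch to Std-B (1 → 16). Not NE.
(Std-B, Std-B): VendorY can switch to Std-C (1 → 17). Not NE.
(Std-B, Std-C): VendorX can switch to Std-A (12 → 17). Not NE.
(Std-B, Std-D): VendorY can switch to Std-C (8 → 17). Not NE.
(The remaining 9 profiles each have a profitable deviation by the same check.)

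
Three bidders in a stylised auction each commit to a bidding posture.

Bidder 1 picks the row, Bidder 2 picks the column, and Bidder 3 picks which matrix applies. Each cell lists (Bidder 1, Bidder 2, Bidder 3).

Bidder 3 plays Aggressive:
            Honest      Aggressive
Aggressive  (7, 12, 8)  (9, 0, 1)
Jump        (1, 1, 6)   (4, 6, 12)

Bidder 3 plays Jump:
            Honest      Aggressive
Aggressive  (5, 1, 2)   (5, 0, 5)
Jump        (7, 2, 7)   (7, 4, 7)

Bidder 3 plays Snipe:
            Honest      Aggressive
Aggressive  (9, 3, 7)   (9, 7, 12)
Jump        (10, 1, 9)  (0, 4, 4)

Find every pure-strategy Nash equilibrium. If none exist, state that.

(Aggressive, Honest, Aggressive): Bidder 1 gets 7, best alternative 1; Bidder 2 gets 12, best alternative 0; Bidder 3 gets 8, best alternative 7. No profitable deviation — NE.
(Aggressive, Honest, Jump): Bidder 1 can switch to Jump (5 → 7). Not NE.
(Aggressive, Honest, Snipe): Bidder 1 can switch to Jump (9 → 10). Not NE.
(Aggressive, Aggressive, Aggressive): Bidder 2 can switch to Honest (0 → 12). Not NE.
(Aggressive, Aggressive, Jump): Bidder 1 can switch to Jump (5 → 7). Not NE.
(Aggressive, Aggressive, Snipe): Bidder 1 gets 9, best alternative 0; Bidder 2 gets 7, best alternative 3; Bidder 3 gets 12, best alternative 5. No profitable deviation — NE.
(Jump, Honest, Aggressive): Bidder 1 can switch to Aggressive (1 → 7). Not NE.
(Jump, Honest, Jump): Bidder 2 can switch to Aggressive (2 → 4). Not NE.
(Jump, Honest, Snipe): Bidder 2 can switch to Aggressive (1 → 4). Not NE.
(Jump, Aggressive, Aggressive): Bidder 1 can switch to Aggressive (4 → 9). Not NE.
(The remaining 2 profiles each have a profitable deviation by the same check.)

Pure-strategy Nash equilibria: (Aggressive, Honest, Aggressive), (Aggressive, Aggressive, Snipe)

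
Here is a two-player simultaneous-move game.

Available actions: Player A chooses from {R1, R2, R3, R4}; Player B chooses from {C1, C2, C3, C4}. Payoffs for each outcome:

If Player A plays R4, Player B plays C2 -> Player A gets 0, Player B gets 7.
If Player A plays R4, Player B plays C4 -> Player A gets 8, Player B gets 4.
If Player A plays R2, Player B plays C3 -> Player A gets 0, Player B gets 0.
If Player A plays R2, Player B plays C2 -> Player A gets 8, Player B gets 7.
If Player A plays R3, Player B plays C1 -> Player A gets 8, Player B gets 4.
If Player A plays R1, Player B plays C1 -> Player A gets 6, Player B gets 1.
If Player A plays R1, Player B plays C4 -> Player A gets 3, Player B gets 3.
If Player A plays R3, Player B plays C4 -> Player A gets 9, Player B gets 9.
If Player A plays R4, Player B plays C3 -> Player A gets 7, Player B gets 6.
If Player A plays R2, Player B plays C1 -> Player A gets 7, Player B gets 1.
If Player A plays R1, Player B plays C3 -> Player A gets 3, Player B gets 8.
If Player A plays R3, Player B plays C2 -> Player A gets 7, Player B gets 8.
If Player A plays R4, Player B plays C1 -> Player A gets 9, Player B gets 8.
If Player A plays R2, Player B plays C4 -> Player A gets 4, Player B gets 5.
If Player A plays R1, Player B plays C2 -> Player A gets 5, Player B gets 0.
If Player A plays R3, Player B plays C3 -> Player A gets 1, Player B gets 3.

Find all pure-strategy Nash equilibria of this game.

(R1, C1): Player A can switch to R2 (6 → 7). Not NE.
(R1, C2): Player A can switch to R2 (5 → 8). Not NE.
(R1, C3): Player A can switch to R4 (3 → 7). Not NE.
(R1, C4): Player A can switch to R2 (3 → 4). Not NE.
(R2, C1): Player A can switch to R3 (7 → 8). Not NE.
(R2, C2): Player A gets 8, best alternative 7; Player B gets 7, best alternative 5. No profitable deviation — NE.
(R2, C3): Player A can switch to R1 (0 → 3). Not NE.
(R3, C4): Player A gets 9, best alternative 8; Player B gets 9, best alternative 8. No profitable deviation — NE.
(R4, C1): Player A gets 9, best alternative 8; Player B gets 8, best alternative 7. No profitable deviation — NE.
(The remaining 7 profiles each have a profitable deviation by the same check.)

The pure Nash equilibria are (R2, C2); (R3, C4); (R4, C1).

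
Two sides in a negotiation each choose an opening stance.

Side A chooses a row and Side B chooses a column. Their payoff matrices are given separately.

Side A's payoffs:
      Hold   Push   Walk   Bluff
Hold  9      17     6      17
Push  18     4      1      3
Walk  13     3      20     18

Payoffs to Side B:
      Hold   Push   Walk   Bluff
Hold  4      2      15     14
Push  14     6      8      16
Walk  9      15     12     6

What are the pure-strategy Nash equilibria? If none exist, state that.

Side A against Hold: payoffs 9, 18, 13 → best response Push.
Side A against Push: payoffs 17, 4, 3 → best response Hold.
Side A against Walk: payoffs 6, 1, 20 → best response Walk.
Side A against Bluff: payoffs 17, 3, 18 → best response Walk.
Side B against Hold: payoffs 4, 2, 15, 14 → best response Walk.
Side B against Push: payoffs 14, 6, 8, 16 → best response Bluff.
Side B against Walk: payoffs 9, 15, 12, 6 → best response Push.
No profile is a mutual best response for all players.

This game has no pure Nash equilibrium.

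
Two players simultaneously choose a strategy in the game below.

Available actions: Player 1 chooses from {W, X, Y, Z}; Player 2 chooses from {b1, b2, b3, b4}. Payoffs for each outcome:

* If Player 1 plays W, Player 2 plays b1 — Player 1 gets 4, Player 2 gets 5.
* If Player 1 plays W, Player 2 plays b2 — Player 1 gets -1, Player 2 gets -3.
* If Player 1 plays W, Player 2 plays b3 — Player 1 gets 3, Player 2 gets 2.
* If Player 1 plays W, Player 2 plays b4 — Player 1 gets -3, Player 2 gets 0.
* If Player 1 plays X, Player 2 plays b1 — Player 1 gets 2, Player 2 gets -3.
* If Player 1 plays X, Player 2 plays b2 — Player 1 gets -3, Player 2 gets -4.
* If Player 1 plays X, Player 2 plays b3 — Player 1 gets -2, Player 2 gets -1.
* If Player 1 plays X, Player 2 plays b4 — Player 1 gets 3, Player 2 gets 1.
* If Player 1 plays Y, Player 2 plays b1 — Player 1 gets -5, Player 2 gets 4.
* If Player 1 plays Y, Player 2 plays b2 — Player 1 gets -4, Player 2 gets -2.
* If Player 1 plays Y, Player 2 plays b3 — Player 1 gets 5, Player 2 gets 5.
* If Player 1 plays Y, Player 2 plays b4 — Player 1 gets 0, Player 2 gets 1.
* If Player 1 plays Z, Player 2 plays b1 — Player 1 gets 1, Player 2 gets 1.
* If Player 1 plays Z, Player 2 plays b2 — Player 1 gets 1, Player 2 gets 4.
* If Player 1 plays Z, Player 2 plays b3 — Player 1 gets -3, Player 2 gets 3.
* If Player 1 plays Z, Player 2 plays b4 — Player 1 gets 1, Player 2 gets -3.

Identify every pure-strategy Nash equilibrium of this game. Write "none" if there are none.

(W, b1), (X, b4), (Y, b3), (Z, b2)

(W, b1): Player 1 gets 4, best alternative 2; Player 2 gets 5, best alternative 2. No profitable deviation — NE.
(W, b2): Player 1 can switch to Z (-1 → 1). Not NE.
(W, b3): Player 1 can switch to Y (3 → 5). Not NE.
(W, b4): Player 1 can switch to X (-3 → 3). Not NE.
(X, b1): Player 1 can switch to W (2 → 4). Not NE.
(X, b2): Player 1 can switch to W (-3 → -1). Not NE.
(X, b3): Player 1 can switch to W (-2 → 3). Not NE.
(X, b4): Player 1 gets 3, best alternative 1; Player 2 gets 1, best alternative -1. No profitable deviation — NE.
(Y, b1): Player 1 can switch to W (-5 → 4). Not NE.
(Y, b2): Player 1 can switch to W (-4 → -1). Not NE.
(Y, b3): Player 1 gets 5, best alternative 3; Player 2 gets 5, best alternative 4. No profitable deviation — NE.
(Y, b4): Player 1 can switch to X (0 → 3). Not NE.
(Z, b1): Player 1 can switch to W (1 → 4). Not NE.
(Z, b2): Player 1 gets 1, best alternative -1; Player 2 gets 4, best alternative 3. No profitable deviation — NE.
(The remaining 2 profiles each have a profitable deviation by the same check.)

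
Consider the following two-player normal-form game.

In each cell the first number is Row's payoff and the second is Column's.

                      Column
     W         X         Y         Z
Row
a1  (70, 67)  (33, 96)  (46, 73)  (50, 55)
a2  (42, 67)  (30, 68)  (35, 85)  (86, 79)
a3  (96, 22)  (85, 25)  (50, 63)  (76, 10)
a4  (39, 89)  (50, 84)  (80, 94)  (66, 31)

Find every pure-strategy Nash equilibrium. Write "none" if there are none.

Row against W: payoffs 70, 42, 96, 39 → best response a3.
Row against X: payoffs 33, 30, 85, 50 → best response a3.
Row against Y: payoffs 46, 35, 50, 80 → best response a4.
Row against Z: payoffs 50, 86, 76, 66 → best response a2.
Column against a1: payoffs 67, 96, 73, 55 → best response X.
Column against a2: payoffs 67, 68, 85, 79 → best response Y.
Column against a3: payoffs 22, 25, 63, 10 → best response Y.
Column against a4: payoffs 89, 84, 94, 31 → best response Y.
Mutual best responses: (a4, Y).

(a4, Y)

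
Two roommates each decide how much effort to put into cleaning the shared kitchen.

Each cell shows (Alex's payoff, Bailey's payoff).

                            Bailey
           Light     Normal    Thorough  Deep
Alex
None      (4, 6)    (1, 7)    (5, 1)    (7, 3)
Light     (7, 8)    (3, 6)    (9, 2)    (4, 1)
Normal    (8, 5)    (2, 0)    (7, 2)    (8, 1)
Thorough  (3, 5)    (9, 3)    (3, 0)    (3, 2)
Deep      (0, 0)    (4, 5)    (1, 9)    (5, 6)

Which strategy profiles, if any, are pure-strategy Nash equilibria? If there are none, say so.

For each player, find the best response to each opponent profile; mutual best responses are the pure NE.
Alex against Light: payoffs 4, 7, 8, 3, 0 → best response Normal.
Alex against Normal: payoffs 1, 3, 2, 9, 4 → best response Thorough.
Alex against Thorough: payoffs 5, 9, 7, 3, 1 → best response Light.
Alex against Deep: payoffs 7, 4, 8, 3, 5 → best response Normal.
Bailey against None: payoffs 6, 7, 1, 3 → best response Normal.
Bailey against Light: payoffs 8, 6, 2, 1 → best response Light.
Bailey against Normal: payoffs 5, 0, 2, 1 → best response Light.
Bailey against Thorough: payoffs 5, 3, 0, 2 → best response Light.
Bailey against Deep: payoffs 0, 5, 9, 6 → best response Thorough.
Mutual best responses: (Normal, Light).

The unique pure-strategy Nash equilibrium is (Normal, Light).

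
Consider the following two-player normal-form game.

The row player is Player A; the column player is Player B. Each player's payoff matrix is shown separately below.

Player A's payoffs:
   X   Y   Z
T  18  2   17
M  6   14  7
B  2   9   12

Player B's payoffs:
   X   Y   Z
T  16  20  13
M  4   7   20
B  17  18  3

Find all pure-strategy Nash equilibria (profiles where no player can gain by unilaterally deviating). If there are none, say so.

none

(T, X): Player B can switch to Y (16 → 20). Not NE.
(T, Y): Player A can switch to M (2 → 14). Not NE.
(T, Z): Player B can switch to X (13 → 16). Not NE.
(M, X): Player A can switch to T (6 → 18). Not NE.
(M, Y): Player B can switch to Z (7 → 20). Not NE.
(M, Z): Player A can switch to T (7 → 17). Not NE.
(B, X): Player A can switch to T (2 → 18). Not NE.
(B, Y): Player A can switch to M (9 → 14). Not NE.
(B, Z): Player A can switch to T (12 → 17). Not NE.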